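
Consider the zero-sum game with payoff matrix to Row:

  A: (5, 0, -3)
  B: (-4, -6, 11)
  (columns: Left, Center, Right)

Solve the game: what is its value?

-9/10

Row minima: A → -3, B → -6; maximin = -3.
Column maxima: Left → 5, Center → 0, Right → 11; minimax = 0.
-3 ≠ 0, so there is no saddle point; optimal play is mixed.
Left is strictly dominated by Center (it gives Row strictly more in every row), so Column never plays it.
On the remaining 2×2 (A, B vs Center, Right):
Let Row play A with probability p. Expected payoff against Center: 0p + (-6)(1−p) = 6p − 6; against Right: (-3)p + 11(1−p) = −14p + 11.
Setting these equal: 6p − 6 = −14p + 11 ⇒ 20p = 17 ⇒ p = 17/20, and the value is (6)·(17/20) − 6 = -9/10.
For Column: with q = P(Center), equating A's and B's payoffs gives 3q − 3 = −17q + 11 ⇒ q = 7/10.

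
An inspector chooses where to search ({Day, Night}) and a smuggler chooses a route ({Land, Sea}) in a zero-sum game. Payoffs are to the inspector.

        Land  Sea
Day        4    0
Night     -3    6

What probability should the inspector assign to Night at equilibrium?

Row minima: Day → 0, Night → -3; maximin = 0.
Column maxima: Land → 4, Sea → 6; minimax = 4.
0 ≠ 4, so there is no saddle point; optimal play is mixed.
Let the inspector play Day with probability p. Expected payoff against Land: 4p + (-3)(1−p) = 7p − 3; against Sea: 0p + 6(1−p) = −6p + 6.
Setting these equal: 7p − 3 = −6p + 6 ⇒ 13p = 9 ⇒ p = 9/13, and the value is (7)·(9/13) − 3 = 24/13.
For the smuggler: with q = P(Land), equating Day's and Night's payoffs gives 4q = −9q + 6 ⇒ q = 6/13.

4/13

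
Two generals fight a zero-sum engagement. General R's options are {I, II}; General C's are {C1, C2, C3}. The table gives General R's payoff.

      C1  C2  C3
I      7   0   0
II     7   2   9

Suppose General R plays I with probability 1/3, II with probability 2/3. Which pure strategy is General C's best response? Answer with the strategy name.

If General C plays C1, General R's expected payoff is (1/3)·7 + (2/3)·7 = 7.
If General C plays C2, General R's expected payoff is (1/3)·0 + (2/3)·2 = 4/3.
If General C plays C3, General R's expected payoff is (1/3)·0 + (2/3)·9 = 6.
General C minimizes General R's payoff; the smallest is 4/3, so the best response is C2.

C2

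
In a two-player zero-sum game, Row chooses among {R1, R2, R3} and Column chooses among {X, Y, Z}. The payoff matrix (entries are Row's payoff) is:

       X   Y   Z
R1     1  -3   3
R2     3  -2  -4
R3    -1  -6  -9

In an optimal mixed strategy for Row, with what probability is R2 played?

3/4

Row minima: R1 → -3, R2 → -4, R3 → -9; maximin = -3.
Column maxima: X → 3, Y → -2, Z → 3; minimax = -2.
-3 ≠ -2, so there is no saddle point; optimal play is mixed.
R3 is strictly dominated by R1, so Row never plays it.
X is strictly dominated by Y (it gives Row strictly more in every row), so Column never plays it.
On the remaining 2×2 (R1, R2 vs Y, Z):
Let Row play R1 with probability p. Expected payoff against Y: (-3)p + (-2)(1−p) = −p − 2; against Z: 3p + (-4)(1−p) = 7p − 4.
Setting these equal: −p − 2 = 7p − 4 ⇒ −8p = -2 ⇒ p = 1/4, and the value is (-1)·(1/4) − 2 = -9/4.
For Column: with q = P(Y), equating R1's and R2's payoffs gives −6q + 3 = 2q − 4 ⇒ q = 7/8.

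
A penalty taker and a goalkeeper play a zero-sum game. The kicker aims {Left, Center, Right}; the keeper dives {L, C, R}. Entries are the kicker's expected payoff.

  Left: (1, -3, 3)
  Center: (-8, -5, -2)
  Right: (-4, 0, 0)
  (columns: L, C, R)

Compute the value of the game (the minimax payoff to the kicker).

Row minima: Left → -3, Center → -8, Right → -4; maximin = -3.
Column maxima: L → 1, C → 0, R → 3; minimax = 0.
-3 ≠ 0, so there is no saddle point; optimal play is mixed.
Center is strictly dominated by Left, so the kicker never plays it.
R is strictly dominated by L (it gives the kicker strictly more in every row), so the keeper never plays it.
On the remaining 2×2 (Left, Right vs L, C):
Let the kicker play Left with probability p. Expected payoff against L: 1p + (-4)(1−p) = 5p − 4; against C: (-3)p + 0(1−p) = −3p.
Setting these equal: 5p − 4 = −3p ⇒ 8p = 4 ⇒ p = 1/2, and the value is (5)·(1/2) − 4 = -3/2.
For the keeper: with q = P(L), equating Left's and Right's payoffs gives 4q − 3 = −4q ⇒ q = 3/8.

-3/2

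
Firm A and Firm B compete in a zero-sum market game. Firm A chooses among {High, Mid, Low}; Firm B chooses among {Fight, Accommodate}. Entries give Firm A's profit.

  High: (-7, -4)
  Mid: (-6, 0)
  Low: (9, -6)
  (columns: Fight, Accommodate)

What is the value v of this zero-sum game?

-12/7

Row minima: High → -7, Mid → -6, Low → -6; maximin = -6.
Column maxima: Fight → 9, Accommodate → 0; minimax = 0.
-6 ≠ 0, so there is no saddle point; optimal play is mixed.
High is strictly dominated by Mid, so Firm A never plays it.
On the remaining 2×2 (Mid, Low vs Fight, Accommodate):
Let Firm A play Mid with probability p. Expected payoff against Fight: (-6)p + 9(1−p) = −15p + 9; against Accommodate: 0p + (-6)(1−p) = 6p − 6.
Setting these equal: −15p + 9 = 6p − 6 ⇒ −21p = -15 ⇒ p = 5/7, and the value is (-15)·(5/7) + 9 = -12/7.
For Firm B: with q = P(Fight), equating Mid's and Low's payoffs gives −6q = 15q − 6 ⇒ q = 2/7.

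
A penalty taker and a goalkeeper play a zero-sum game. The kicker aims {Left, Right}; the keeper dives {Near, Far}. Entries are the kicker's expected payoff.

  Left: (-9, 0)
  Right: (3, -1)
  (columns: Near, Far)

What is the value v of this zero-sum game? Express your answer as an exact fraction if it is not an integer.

-9/13

Row minima: Left → -9, Right → -1; maximin = -1.
Column maxima: Near → 3, Far → 0; minimax = 0.
-1 ≠ 0, so there is no saddle point; optimal play is mixed.
Let the kicker play Left with probability p. Expected payoff against Near: (-9)p + 3(1−p) = −12p + 3; against Far: 0p + (-1)(1−p) = p − 1.
Setting these equal: −12p + 3 = p − 1 ⇒ −13p = -4 ⇒ p = 4/13, and the value is (-12)·(4/13) + 3 = -9/13.
For the keeper: with q = P(Near), equating Left's and Right's payoffs gives −9q = 4q − 1 ⇒ q = 1/13.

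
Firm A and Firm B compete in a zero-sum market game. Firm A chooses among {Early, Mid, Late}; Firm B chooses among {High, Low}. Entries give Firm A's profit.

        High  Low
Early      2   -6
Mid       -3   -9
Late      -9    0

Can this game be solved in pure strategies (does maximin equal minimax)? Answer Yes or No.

No

Row minima: Early → -6, Mid → -9, Late → -9; maximin = -6.
Column maxima: High → 2, Low → 0; minimax = 0.
-6 ≠ 0, so no pure-strategy equilibrium exists.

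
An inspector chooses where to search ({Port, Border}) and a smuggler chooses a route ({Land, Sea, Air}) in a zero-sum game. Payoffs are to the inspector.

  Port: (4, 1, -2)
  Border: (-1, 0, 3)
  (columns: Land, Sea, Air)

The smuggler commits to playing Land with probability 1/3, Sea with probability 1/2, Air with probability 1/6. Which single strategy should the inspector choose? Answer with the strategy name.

Port

Expected payoff of Port: (1/3)·4 + (1/2)·1 + (1/6)·(-2) = 3/2.
Expected payoff of Border: (1/3)·(-1) + (1/2)·0 + (1/6)·3 = 1/6.
The largest is 3/2, so the inspector's best response is Port.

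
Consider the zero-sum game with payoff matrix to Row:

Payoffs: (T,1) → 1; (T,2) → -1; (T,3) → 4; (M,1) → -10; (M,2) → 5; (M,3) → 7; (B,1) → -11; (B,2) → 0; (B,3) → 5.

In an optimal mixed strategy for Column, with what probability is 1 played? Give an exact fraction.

Row minima: T → -1, M → -10, B → -11; maximin = -1.
Column maxima: 1 → 1, 2 → 5, 3 → 7; minimax = 1.
-1 ≠ 1, so there is no saddle point; optimal play is mixed.
B is strictly dominated by M, so Row never plays it.
3 is strictly dominated by 1 (it gives Row strictly more in every row), so Column never plays it.
On the remaining 2×2 (T, M vs 1, 2):
Let Row play T with probability p. Expected payoff against 1: 1p + (-10)(1−p) = 11p − 10; against 2: (-1)p + 5(1−p) = −6p + 5.
Setting these equal: 11p − 10 = −6p + 5 ⇒ 17p = 15 ⇒ p = 15/17, and the value is (11)·(15/17) − 10 = -5/17.
For Column: with q = P(1), equating T's and M's payoffs gives 2q − 1 = −15q + 5 ⇒ q = 6/17.

6/17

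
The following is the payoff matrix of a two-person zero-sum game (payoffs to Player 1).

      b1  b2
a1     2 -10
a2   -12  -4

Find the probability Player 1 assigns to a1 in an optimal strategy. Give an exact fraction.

Row minima: a1 → -10, a2 → -12; maximin = -10.
Column maxima: b1 → 2, b2 → -4; minimax = -4.
-10 ≠ -4, so there is no saddle point; optimal play is mixed.
Let Player 1 play a1 with probability p. Expected payoff against b1: 2p + (-12)(1−p) = 14p − 12; against b2: (-10)p + (-4)(1−p) = −6p − 4.
Setting these equal: 14p − 12 = −6p − 4 ⇒ 20p = 8 ⇒ p = 2/5, and the value is (14)·(2/5) − 12 = -32/5.
For Player 2: with q = P(b1), equating a1's and a2's payoffs gives 12q − 10 = −8q − 4 ⇒ q = 3/10.

2/5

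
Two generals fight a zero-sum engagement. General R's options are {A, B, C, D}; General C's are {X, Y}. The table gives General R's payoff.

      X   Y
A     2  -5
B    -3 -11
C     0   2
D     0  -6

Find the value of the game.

4/9

Row minima: A → -5, B → -11, C → 0, D → -6; maximin = 0.
Column maxima: X → 2, Y → 2; minimax = 2.
0 ≠ 2, so there is no saddle point; optimal play is mixed.
B is strictly dominated by A, so General R never plays it.
D is strictly dominated by A, so General R never plays it.
On the remaining 2×2 (A, C vs X, Y):
Let General R play A with probability p. Expected payoff against X: 2p + 0(1−p) = 2p; against Y: (-5)p + 2(1−p) = −7p + 2.
Setting these equal: 2p = −7p + 2 ⇒ 9p = 2 ⇒ p = 2/9, and the value is (2)·(2/9) = 4/9.
For General C: with q = P(X), equating A's and C's payoffs gives 7q − 5 = −2q + 2 ⇒ q = 7/9.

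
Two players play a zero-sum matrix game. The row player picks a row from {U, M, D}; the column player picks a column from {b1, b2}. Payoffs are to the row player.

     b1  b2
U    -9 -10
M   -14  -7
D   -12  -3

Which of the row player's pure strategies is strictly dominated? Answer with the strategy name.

M

D gives a strictly higher payoff than M against every column: -12 > -14, -3 > -7.
So M is strictly dominated and the row player never plays it.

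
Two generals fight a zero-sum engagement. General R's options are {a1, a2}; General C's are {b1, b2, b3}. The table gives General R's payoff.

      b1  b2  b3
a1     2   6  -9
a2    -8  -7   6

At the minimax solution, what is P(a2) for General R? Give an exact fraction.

11/25

Row minima: a1 → -9, a2 → -8; maximin = -8.
Column maxima: b1 → 2, b2 → 6, b3 → 6; minimax = 2.
-8 ≠ 2, so there is no saddle point; optimal play is mixed.
b2 is strictly dominated by b1 (it gives General R strictly more in every row), so General C never plays it.
On the remaining 2×2 (a1, a2 vs b1, b3):
Let General R play a1 with probability p. Expected payoff against b1: 2p + (-8)(1−p) = 10p − 8; against b3: (-9)p + 6(1−p) = −15p + 6.
Setting these equal: 10p − 8 = −15p + 6 ⇒ 25p = 14 ⇒ p = 14/25, and the value is (10)·(14/25) − 8 = -12/5.
For General C: with q = P(b1), equating a1's and a2's payoffs gives 11q − 9 = −14q + 6 ⇒ q = 3/5.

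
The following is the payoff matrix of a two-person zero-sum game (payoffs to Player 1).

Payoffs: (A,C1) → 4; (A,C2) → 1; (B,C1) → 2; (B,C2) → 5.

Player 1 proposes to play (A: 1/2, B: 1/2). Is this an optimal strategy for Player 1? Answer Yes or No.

Against C1 this mix gives (1/2)·4 + (1/2)·2 = 3.
Against C2 this mix gives (1/2)·1 + (1/2)·5 = 3.
All of Player 2's active replies (C1, C2) yield 3, and no column does worse for Player 1. The mix makes Player 2 indifferent and guarantees 3, so it is optimal.

Yes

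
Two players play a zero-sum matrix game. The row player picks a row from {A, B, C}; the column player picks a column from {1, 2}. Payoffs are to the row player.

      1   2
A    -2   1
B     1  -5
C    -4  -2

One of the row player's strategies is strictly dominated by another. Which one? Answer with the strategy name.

C

A gives a strictly higher payoff than C against every column: -2 > -4, 1 > -2.
So C is strictly dominated and the row player never plays it.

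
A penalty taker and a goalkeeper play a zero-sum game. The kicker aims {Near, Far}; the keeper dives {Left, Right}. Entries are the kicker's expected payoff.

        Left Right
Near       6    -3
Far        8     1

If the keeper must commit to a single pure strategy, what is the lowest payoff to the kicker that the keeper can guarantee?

Column maxima: Left → 8, Right → 1.
The smallest of these is 1.

1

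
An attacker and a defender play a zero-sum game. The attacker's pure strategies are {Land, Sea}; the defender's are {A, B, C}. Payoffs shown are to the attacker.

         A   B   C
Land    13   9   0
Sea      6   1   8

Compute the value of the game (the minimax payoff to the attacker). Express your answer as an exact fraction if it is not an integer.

Row minima: Land → 0, Sea → 1; maximin = 1.
Column maxima: A → 13, B → 9, C → 8; minimax = 8.
1 ≠ 8, so there is no saddle point; optimal play is mixed.
A is strictly dominated by B (it gives the attacker strictly more in every row), so the defender never plays it.
On the remaining 2×2 (Land, Sea vs B, C):
Let the attacker play Land with probability p. Expected payoff against B: 9p + 1(1−p) = 8p + 1; against C: 0p + 8(1−p) = −8p + 8.
Setting these equal: 8p + 1 = −8p + 8 ⇒ 16p = 7 ⇒ p = 7/16, and the value is (8)·(7/16) + 1 = 9/2.
For the defender: with q = P(B), equating Land's and Sea's payoffs gives 9q = −7q + 8 ⇒ q = 1/2.

9/2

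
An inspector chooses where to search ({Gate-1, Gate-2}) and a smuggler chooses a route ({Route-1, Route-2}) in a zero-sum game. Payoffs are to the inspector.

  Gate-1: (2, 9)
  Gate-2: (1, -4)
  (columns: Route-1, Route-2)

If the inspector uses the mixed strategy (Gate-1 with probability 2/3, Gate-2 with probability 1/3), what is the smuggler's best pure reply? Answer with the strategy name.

If the smuggler plays Route-1, the inspector's expected payoff is (2/3)·2 + (1/3)·1 = 5/3.
If the smuggler plays Route-2, the inspector's expected payoff is (2/3)·9 + (1/3)·(-4) = 14/3.
The smuggler minimizes the inspector's payoff; the smallest is 5/3, so the best response is Route-1.

Route-1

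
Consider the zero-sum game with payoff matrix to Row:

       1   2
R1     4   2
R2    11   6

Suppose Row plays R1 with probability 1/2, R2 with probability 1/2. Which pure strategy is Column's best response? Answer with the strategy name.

2

If Column plays 1, Row's expected payoff is (1/2)·4 + (1/2)·11 = 15/2.
If Column plays 2, Row's expected payoff is (1/2)·2 + (1/2)·6 = 4.
Column minimizes Row's payoff; the smallest is 4, so the best response is 2.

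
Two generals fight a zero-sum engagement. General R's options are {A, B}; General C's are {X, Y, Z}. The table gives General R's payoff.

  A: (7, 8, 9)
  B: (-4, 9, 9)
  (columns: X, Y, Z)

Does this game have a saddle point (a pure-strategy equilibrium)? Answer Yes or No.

Yes

Row minima: A → 7, B → -4; maximin = 7.
Column maxima: X → 7, Y → 9, Z → 9; minimax = 7.
maximin = minimax = 7, so a saddle point exists.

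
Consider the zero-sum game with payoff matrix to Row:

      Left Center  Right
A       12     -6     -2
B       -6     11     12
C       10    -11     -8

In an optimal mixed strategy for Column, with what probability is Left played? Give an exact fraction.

17/35

Row minima: A → -6, B → -6, C → -11; maximin = -6.
Column maxima: Left → 12, Center → 11, Right → 12; minimax = 11.
-6 ≠ 11, so there is no saddle point; optimal play is mixed.
C is strictly dominated by A, so Row never plays it.
Right is strictly dominated by Center (it gives Row strictly more in every row), so Column never plays it.
On the remaining 2×2 (A, B vs Left, Center):
Let Row play A with probability p. Expected payoff against Left: 12p + (-6)(1−p) = 18p − 6; against Center: (-6)p + 11(1−p) = −17p + 11.
Setting these equal: 18p − 6 = −17p + 11 ⇒ 35p = 17 ⇒ p = 17/35, and the value is (18)·(17/35) − 6 = 96/35.
For Column: with q = P(Left), equating A's and B's payoffs gives 18q − 6 = −17q + 11 ⇒ q = 17/35.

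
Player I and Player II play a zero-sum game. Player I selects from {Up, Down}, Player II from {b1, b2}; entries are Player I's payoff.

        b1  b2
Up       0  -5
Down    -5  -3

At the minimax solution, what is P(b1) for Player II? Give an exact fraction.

2/7

Row minima: Up → -5, Down → -5; maximin = -5.
Column maxima: b1 → 0, b2 → -3; minimax = -3.
-5 ≠ -3, so there is no saddle point; optimal play is mixed.
Let Player I play Up with probability p. Expected payoff against b1: 0p + (-5)(1−p) = 5p − 5; against b2: (-5)p + (-3)(1−p) = −2p − 3.
Setting these equal: 5p − 5 = −2p − 3 ⇒ 7p = 2 ⇒ p = 2/7, and the value is (5)·(2/7) − 5 = -25/7.
For Player II: with q = P(b1), equating Up's and Down's payoffs gives 5q − 5 = −2q − 3 ⇒ q = 2/7.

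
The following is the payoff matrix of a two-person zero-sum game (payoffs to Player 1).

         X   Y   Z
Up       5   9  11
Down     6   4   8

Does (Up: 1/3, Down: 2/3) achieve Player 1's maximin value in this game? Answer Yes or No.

Against X this mix gives (1/3)·5 + (2/3)·6 = 17/3.
Against Y this mix gives (1/3)·9 + (2/3)·4 = 17/3.
Against Z this mix gives (1/3)·11 + (2/3)·8 = 9.
All of Player 2's active replies (X, Y) yield 17/3, and no column does worse for Player 1. The mix makes Player 2 indifferent and guarantees 17/3, so it is optimal.

Yes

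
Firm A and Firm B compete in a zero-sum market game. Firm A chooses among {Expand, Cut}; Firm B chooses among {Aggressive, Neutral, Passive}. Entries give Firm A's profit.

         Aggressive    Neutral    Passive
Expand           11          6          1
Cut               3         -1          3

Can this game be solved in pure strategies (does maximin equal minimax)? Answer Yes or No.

No

Row minima: Expand → 1, Cut → -1; maximin = 1.
Column maxima: Aggressive → 11, Neutral → 6, Passive → 3; minimax = 3.
1 ≠ 3, so no pure-strategy equilibrium exists.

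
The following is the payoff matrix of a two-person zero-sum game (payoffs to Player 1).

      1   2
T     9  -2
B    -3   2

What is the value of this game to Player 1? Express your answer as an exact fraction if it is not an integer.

Row minima: T → -2, B → -3; maximin = -2.
Column maxima: 1 → 9, 2 → 2; minimax = 2.
-2 ≠ 2, so there is no saddle point; optimal play is mixed.
Let Player 1 play T with probability p. Expected payoff against 1: 9p + (-3)(1−p) = 12p − 3; against 2: (-2)p + 2(1−p) = −4p + 2.
Setting these equal: 12p − 3 = −4p + 2 ⇒ 16p = 5 ⇒ p = 5/16, and the value is (12)·(5/16) − 3 = 3/4.
For Player 2: with q = P(1), equating T's and B's payoffs gives 11q − 2 = −5q + 2 ⇒ q = 1/4.

3/4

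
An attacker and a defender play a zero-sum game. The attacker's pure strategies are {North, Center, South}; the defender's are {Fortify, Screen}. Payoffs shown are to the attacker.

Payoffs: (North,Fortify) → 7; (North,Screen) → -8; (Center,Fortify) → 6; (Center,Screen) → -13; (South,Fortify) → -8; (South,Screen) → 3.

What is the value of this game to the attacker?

Row minima: North → -8, Center → -13, South → -8; maximin = -8.
Column maxima: Fortify → 7, Screen → 3; minimax = 3.
-8 ≠ 3, so there is no saddle point; optimal play is mixed.
Center is strictly dominated by North, so the attacker never plays it.
On the remaining 2×2 (North, South vs Fortify, Screen):
Let the attacker play North with probability p. Expected payoff against Fortify: 7p + (-8)(1−p) = 15p − 8; against Screen: (-8)p + 3(1−p) = −11p + 3.
Setting these equal: 15p − 8 = −11p + 3 ⇒ 26p = 11 ⇒ p = 11/26, and the value is (15)·(11/26) − 8 = -43/26.
For the defender: with q = P(Fortify), equating North's and South's payoffs gives 15q − 8 = −11q + 3 ⇒ q = 11/26.

-43/26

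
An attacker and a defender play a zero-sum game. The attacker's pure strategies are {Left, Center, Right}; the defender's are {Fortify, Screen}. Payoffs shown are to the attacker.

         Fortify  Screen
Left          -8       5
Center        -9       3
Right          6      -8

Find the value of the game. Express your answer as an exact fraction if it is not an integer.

-34/27

Row minima: Left → -8, Center → -9, Right → -8; maximin = -8.
Column maxima: Fortify → 6, Screen → 5; minimax = 5.
-8 ≠ 5, so there is no saddle point; optimal play is mixed.
Center is strictly dominated by Left, so the attacker never plays it.
On the remaining 2×2 (Left, Right vs Fortify, Screen):
Let the attacker play Left with probability p. Expected payoff against Fortify: (-8)p + 6(1−p) = −14p + 6; against Screen: 5p + (-8)(1−p) = 13p − 8.
Setting these equal: −14p + 6 = 13p − 8 ⇒ −27p = -14 ⇒ p = 14/27, and the value is (-14)·(14/27) + 6 = -34/27.
For the defender: with q = P(Fortify), equating Left's and Right's payoffs gives −13q + 5 = 14q − 8 ⇒ q = 13/27.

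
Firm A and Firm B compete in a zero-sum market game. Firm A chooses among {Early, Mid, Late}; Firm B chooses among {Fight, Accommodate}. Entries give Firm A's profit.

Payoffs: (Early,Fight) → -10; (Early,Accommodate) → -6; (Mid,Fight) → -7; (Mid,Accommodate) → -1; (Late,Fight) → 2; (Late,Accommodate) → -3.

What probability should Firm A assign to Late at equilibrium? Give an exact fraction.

6/11

Row minima: Early → -10, Mid → -7, Late → -3; maximin = -3.
Column maxima: Fight → 2, Accommodate → -1; minimax = -1.
-3 ≠ -1, so there is no saddle point; optimal play is mixed.
Early is strictly dominated by Mid, so Firm A never plays it.
On the remaining 2×2 (Mid, Late vs Fight, Accommodate):
Let Firm A play Mid with probability p. Expected payoff against Fight: (-7)p + 2(1−p) = −9p + 2; against Accommodate: (-1)p + (-3)(1−p) = 2p − 3.
Setting these equal: −9p + 2 = 2p − 3 ⇒ −11p = -5 ⇒ p = 5/11, and the value is (-9)·(5/11) + 2 = -23/11.
For Firm B: with q = P(Fight), equating Mid's and Late's payoffs gives −6q − 1 = 5q − 3 ⇒ q = 2/11.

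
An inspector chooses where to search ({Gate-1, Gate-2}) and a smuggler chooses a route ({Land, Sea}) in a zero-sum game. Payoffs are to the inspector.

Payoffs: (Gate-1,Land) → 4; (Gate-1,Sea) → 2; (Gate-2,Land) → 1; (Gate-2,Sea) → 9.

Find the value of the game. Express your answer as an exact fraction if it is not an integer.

17/5

Row minima: Gate-1 → 2, Gate-2 → 1; maximin = 2.
Column maxima: Land → 4, Sea → 9; minimax = 4.
2 ≠ 4, so there is no saddle point; optimal play is mixed.
Let the inspector play Gate-1 with probability p. Expected payoff against Land: 4p + 1(1−p) = 3p + 1; against Sea: 2p + 9(1−p) = −7p + 9.
Setting these equal: 3p + 1 = −7p + 9 ⇒ 10p = 8 ⇒ p = 4/5, and the value is (3)·(4/5) + 1 = 17/5.
For the smuggler: with q = P(Land), equating Gate-1's and Gate-2's payoffs gives 2q + 2 = −8q + 9 ⇒ q = 7/10.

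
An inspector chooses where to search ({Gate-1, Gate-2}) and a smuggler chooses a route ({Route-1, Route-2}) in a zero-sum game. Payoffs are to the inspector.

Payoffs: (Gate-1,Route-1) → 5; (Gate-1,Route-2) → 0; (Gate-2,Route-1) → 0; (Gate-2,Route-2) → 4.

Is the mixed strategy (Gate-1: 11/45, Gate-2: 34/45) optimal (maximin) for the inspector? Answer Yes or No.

Against Route-1 this mix gives (11/45)·5 + (34/45)·0 = 11/9.
Against Route-2 this mix gives (11/45)·0 + (34/45)·4 = 136/45.
The smuggler will play Route-1, holding the inspector to 11/9. Shifting weight toward the row that does better against Route-1 would raise this floor (the equalizing mix achieves 20/9 against both Route-1 and Route-2), so the proposed strategy is not optimal.

No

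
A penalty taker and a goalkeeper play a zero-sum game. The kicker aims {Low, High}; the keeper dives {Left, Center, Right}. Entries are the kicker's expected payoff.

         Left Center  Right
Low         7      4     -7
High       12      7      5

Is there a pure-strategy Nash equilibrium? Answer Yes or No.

Row minima: Low → -7, High → 5; maximin = 5.
Column maxima: Left → 12, Center → 7, Right → 5; minimax = 5.
maximin = minimax = 5, so a saddle point exists.

Yes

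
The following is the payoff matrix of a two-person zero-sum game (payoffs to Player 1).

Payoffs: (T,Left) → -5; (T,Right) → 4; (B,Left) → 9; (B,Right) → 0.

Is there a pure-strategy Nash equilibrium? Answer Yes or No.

No

Row minima: T → -5, B → 0; maximin = 0.
Column maxima: Left → 9, Right → 4; minimax = 4.
0 ≠ 4, so no pure-strategy equilibrium exists.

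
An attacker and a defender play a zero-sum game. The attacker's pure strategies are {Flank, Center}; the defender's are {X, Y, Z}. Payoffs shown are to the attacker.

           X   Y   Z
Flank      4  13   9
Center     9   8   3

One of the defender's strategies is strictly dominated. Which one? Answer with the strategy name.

Z holds the attacker's payoff strictly below Y in every row: 9 < 13, 3 < 8.
So Y is strictly dominated for the defender.

Y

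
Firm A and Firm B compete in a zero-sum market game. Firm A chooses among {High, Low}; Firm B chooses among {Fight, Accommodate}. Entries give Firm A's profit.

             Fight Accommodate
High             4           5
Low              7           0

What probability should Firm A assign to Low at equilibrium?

1/8

Row minima: High → 4, Low → 0; maximin = 4.
Column maxima: Fight → 7, Accommodate → 5; minimax = 5.
4 ≠ 5, so there is no saddle point; optimal play is mixed.
Let Firm A play High with probability p. Expected payoff against Fight: 4p + 7(1−p) = −3p + 7; against Accommodate: 5p + 0(1−p) = 5p.
Setting these equal: −3p + 7 = 5p ⇒ −8p = -7 ⇒ p = 7/8, and the value is (-3)·(7/8) + 7 = 35/8.
For Firm B: with q = P(Fight), equating High's and Low's payoffs gives −q + 5 = 7q ⇒ q = 5/8.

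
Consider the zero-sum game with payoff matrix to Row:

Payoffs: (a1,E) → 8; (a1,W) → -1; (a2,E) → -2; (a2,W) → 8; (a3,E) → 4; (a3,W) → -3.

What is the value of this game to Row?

Row minima: a1 → -1, a2 → -2, a3 → -3; maximin = -1.
Column maxima: E → 8, W → 8; minimax = 8.
-1 ≠ 8, so there is no saddle point; optimal play is mixed.
a3 is strictly dominated by a1, so Row never plays it.
On the remaining 2×2 (a1, a2 vs E, W):
Let Row play a1 with probability p. Expected payoff against E: 8p + (-2)(1−p) = 10p − 2; against W: (-1)p + 8(1−p) = −9p + 8.
Setting these equal: 10p − 2 = −9p + 8 ⇒ 19p = 10 ⇒ p = 10/19, and the value is (10)·(10/19) − 2 = 62/19.
For Column: with q = P(E), equating a1's and a2's payoffs gives 9q − 1 = −10q + 8 ⇒ q = 9/19.

62/19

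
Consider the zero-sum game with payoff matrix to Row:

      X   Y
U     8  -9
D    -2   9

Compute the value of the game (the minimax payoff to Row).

Row minima: U → -9, D → -2; maximin = -2.
Column maxima: X → 8, Y → 9; minimax = 8.
-2 ≠ 8, so there is no saddle point; optimal play is mixed.
Let Row play U with probability p. Expected payoff against X: 8p + (-2)(1−p) = 10p − 2; against Y: (-9)p + 9(1−p) = −18p + 9.
Setting these equal: 10p − 2 = −18p + 9 ⇒ 28p = 11 ⇒ p = 11/28, and the value is (10)·(11/28) − 2 = 27/14.
For Column: with q = P(X), equating U's and D's payoffs gives 17q − 9 = −11q + 9 ⇒ q = 9/14.

27/14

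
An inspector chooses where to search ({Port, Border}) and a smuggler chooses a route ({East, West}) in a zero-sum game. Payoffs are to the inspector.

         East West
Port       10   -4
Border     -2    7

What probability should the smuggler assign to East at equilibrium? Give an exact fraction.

11/23

Row minima: Port → -4, Border → -2; maximin = -2.
Column maxima: East → 10, West → 7; minimax = 7.
-2 ≠ 7, so there is no saddle point; optimal play is mixed.
Let the inspector play Port with probability p. Expected payoff against East: 10p + (-2)(1−p) = 12p − 2; against West: (-4)p + 7(1−p) = −11p + 7.
Setting these equal: 12p − 2 = −11p + 7 ⇒ 23p = 9 ⇒ p = 9/23, and the value is (12)·(9/23) − 2 = 62/23.
For the smuggler: with q = P(East), equating Port's and Border's payoffs gives 14q − 4 = −9q + 7 ⇒ q = 11/23.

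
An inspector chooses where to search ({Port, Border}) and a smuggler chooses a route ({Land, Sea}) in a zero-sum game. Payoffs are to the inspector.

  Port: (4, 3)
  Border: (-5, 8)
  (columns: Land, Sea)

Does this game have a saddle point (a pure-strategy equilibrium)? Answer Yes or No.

Row minima: Port → 3, Border → -5; maximin = 3.
Column maxima: Land → 4, Sea → 8; minimax = 4.
3 ≠ 4, so no pure-strategy equilibrium exists.

No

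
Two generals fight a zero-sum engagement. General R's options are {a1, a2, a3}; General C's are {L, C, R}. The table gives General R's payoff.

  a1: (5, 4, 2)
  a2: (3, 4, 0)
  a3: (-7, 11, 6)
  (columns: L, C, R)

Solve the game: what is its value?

11/4

Row minima: a1 → 2, a2 → 0, a3 → -7; maximin = 2.
Column maxima: L → 5, C → 11, R → 6; minimax = 5.
2 ≠ 5, so there is no saddle point; optimal play is mixed.
C is strictly dominated by R (it gives General R strictly more in every row), so General C never plays it.
With C eliminated, a2 is strictly dominated by a1 (a1 gives General R strictly more in every remaining column), so General R never plays it.
On the remaining 2×2 (a1, a3 vs L, R):
Let General R play a1 with probability p. Expected payoff against L: 5p + (-7)(1−p) = 12p − 7; against R: 2p + 6(1−p) = −4p + 6.
Setting these equal: 12p − 7 = −4p + 6 ⇒ 16p = 13 ⇒ p = 13/16, and the value is (12)·(13/16) − 7 = 11/4.
For General C: with q = P(L), equating a1's and a3's payoffs gives 3q + 2 = −13q + 6 ⇒ q = 1/4.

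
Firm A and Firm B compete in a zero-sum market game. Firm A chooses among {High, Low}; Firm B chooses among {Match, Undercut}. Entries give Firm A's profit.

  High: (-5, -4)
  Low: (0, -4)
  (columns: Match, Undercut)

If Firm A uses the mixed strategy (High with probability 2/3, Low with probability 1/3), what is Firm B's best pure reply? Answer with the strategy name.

Undercut

If Firm B plays Match, Firm A's expected payoff is (2/3)·(-5) + (1/3)·0 = -10/3.
If Firm B plays Undercut, Firm A's expected payoff is (2/3)·(-4) + (1/3)·(-4) = -4.
Firm B minimizes Firm A's payoff; the smallest is -4, so the best response is Undercut.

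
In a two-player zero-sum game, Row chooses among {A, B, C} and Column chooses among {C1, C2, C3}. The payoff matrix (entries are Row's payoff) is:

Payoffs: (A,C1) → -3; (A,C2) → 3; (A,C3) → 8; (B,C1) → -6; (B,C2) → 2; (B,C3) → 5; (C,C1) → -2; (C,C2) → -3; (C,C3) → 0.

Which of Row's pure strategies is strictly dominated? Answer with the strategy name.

B

A gives a strictly higher payoff than B against every column: -3 > -6, 3 > 2, 8 > 5.
So B is strictly dominated and Row never plays it.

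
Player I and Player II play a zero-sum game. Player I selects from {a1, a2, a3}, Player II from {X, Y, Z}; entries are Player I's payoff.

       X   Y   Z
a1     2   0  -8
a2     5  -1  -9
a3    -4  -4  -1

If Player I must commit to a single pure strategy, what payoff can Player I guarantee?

Row minima: a1 → -8, a2 → -9, a3 → -4.
The best of these is -4.

-4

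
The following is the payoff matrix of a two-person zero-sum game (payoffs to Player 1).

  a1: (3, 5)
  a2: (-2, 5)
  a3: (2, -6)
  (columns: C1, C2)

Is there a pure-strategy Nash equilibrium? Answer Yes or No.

Row minima: a1 → 3, a2 → -2, a3 → -6; maximin = 3.
Column maxima: C1 → 3, C2 → 5; minimax = 3.
maximin = minimax = 3, so a saddle point exists.

Yes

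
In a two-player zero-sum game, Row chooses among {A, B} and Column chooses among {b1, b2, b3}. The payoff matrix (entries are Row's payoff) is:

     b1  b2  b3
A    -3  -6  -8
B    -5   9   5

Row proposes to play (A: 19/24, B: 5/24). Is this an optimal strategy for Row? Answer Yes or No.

No

Against b1 this mix gives (19/24)·(-3) + (5/24)·(-5) = -41/12.
Against b2 this mix gives (19/24)·(-6) + (5/24)·9 = -23/8.
Against b3 this mix gives (19/24)·(-8) + (5/24)·5 = -127/24.
Column will play b3, holding Row to -127/24. Shifting weight toward the row that does better against b3 would raise this floor (the equalizing mix achieves -11/3 against both b3 and b1), so the proposed strategy is not optimal.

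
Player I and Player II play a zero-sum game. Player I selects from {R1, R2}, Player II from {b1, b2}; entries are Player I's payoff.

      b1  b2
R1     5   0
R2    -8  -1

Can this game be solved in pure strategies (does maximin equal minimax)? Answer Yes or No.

Row minima: R1 → 0, R2 → -8; maximin = 0.
Column maxima: b1 → 5, b2 → 0; minimax = 0.
maximin = minimax = 0, so a saddle point exists.

Yes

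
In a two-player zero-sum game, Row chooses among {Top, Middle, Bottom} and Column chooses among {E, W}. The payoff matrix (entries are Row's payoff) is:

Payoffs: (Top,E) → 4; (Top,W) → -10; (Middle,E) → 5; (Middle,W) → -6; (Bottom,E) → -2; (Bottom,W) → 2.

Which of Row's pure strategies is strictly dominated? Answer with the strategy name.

Middle gives a strictly higher payoff than Top against every column: 5 > 4, -6 > -10.
So Top is strictly dominated and Row never plays it.

Top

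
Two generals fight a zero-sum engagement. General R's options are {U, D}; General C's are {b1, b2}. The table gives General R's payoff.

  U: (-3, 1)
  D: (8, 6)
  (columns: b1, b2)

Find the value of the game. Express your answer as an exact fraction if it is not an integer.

Row minima: U → -3, D → 6; maximin = 6.
Column maxima: b1 → 8, b2 → 6; minimax = 6.
Since maximin = minimax = 6, there is a saddle point and the value is 6.

6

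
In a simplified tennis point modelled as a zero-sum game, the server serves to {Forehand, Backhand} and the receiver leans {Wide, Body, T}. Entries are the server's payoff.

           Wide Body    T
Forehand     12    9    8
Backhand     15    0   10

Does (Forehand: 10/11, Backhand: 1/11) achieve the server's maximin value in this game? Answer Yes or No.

Yes

Against Wide this mix gives (10/11)·12 + (1/11)·15 = 135/11.
Against Body this mix gives (10/11)·9 + (1/11)·0 = 90/11.
Against T this mix gives (10/11)·8 + (1/11)·10 = 90/11.
All of the receiver's active replies (Body, T) yield 90/11, and no column does worse for the server. The mix makes the receiver indifferent and guarantees 90/11, so it is optimal.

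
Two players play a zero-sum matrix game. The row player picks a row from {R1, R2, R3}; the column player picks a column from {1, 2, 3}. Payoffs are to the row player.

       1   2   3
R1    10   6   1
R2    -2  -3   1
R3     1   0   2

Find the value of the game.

12/7

Row minima: R1 → 1, R2 → -3, R3 → 0; maximin = 1.
Column maxima: 1 → 10, 2 → 6, 3 → 2; minimax = 2.
1 ≠ 2, so there is no saddle point; optimal play is mixed.
R2 is strictly dominated by R3, so the row player never plays it.
1 is strictly dominated by 2 (it gives the row player strictly more in every row), so the column player never plays it.
On the remaining 2×2 (R1, R3 vs 2, 3):
Let the row player play R1 with probability p. Expected payoff against 2: 6p + 0(1−p) = 6p; against 3: 1p + 2(1−p) = −p + 2.
Setting these equal: 6p = −p + 2 ⇒ 7p = 2 ⇒ p = 2/7, and the value is (6)·(2/7) = 12/7.
For the column player: with q = P(2), equating R1's and R3's payoffs gives 5q + 1 = −2q + 2 ⇒ q = 1/7.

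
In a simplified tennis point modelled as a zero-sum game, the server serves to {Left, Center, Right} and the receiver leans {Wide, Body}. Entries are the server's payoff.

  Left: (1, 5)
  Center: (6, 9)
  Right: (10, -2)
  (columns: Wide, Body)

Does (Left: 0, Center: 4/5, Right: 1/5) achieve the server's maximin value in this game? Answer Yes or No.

Yes

Against Wide this mix gives (4/5)·6 + (1/5)·10 = 34/5.
Against Body this mix gives (4/5)·9 + (1/5)·(-2) = 34/5.
All of the receiver's active replies (Wide, Body) yield 34/5, and no column does worse for the server. The mix makes the receiver indifferent and guarantees 34/5, so it is optimal.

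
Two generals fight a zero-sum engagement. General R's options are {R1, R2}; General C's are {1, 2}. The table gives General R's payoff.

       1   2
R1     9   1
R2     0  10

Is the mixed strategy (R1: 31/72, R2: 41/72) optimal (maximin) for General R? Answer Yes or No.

No

Against 1 this mix gives (31/72)·9 + (41/72)·0 = 31/8.
Against 2 this mix gives (31/72)·1 + (41/72)·10 = 49/8.
General C will play 1, holding General R to 31/8. Shifting weight toward the row that does better against 1 would raise this floor (the equalizing mix achieves 5 against both 1 and 2), so the proposed strategy is not optimal.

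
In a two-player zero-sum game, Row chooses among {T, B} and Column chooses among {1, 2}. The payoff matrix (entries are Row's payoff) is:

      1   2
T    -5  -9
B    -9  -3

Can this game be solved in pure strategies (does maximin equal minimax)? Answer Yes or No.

Row minima: T → -9, B → -9; maximin = -9.
Column maxima: 1 → -5, 2 → -3; minimax = -5.
-9 ≠ -5, so no pure-strategy equilibrium exists.

No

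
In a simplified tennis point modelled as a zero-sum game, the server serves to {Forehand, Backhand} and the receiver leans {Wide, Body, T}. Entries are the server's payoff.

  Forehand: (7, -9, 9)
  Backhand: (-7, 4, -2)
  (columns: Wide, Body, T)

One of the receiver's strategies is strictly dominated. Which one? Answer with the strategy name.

T

Wide holds the server's payoff strictly below T in every row: 7 < 9, -7 < -2.
So T is strictly dominated for the receiver.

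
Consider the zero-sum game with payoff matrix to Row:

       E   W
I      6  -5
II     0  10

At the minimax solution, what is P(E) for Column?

Row minima: I → -5, II → 0; maximin = 0.
Column maxima: E → 6, W → 10; minimax = 6.
0 ≠ 6, so there is no saddle point; optimal play is mixed.
Let Row play I with probability p. Expected payoff against E: 6p + 0(1−p) = 6p; against W: (-5)p + 10(1−p) = −15p + 10.
Setting these equal: 6p = −15p + 10 ⇒ 21p = 10 ⇒ p = 10/21, and the value is (6)·(10/21) = 20/7.
For Column: with q = P(E), equating I's and II's payoffs gives 11q − 5 = −10q + 10 ⇒ q = 5/7.

5/7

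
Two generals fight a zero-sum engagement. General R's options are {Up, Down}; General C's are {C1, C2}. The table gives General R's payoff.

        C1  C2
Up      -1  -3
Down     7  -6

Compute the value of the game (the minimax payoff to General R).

-3

Row minima: Up → -3, Down → -6; maximin = -3.
Column maxima: C1 → 7, C2 → -3; minimax = -3.
Since maximin = minimax = -3, there is a saddle point and the value is -3.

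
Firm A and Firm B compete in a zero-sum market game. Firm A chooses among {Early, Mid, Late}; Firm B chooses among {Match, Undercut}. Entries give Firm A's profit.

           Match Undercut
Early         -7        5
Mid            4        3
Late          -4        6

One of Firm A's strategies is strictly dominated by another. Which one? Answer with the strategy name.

Early

Late gives a strictly higher payoff than Early against every column: -4 > -7, 6 > 5.
So Early is strictly dominated and Firm A never plays it.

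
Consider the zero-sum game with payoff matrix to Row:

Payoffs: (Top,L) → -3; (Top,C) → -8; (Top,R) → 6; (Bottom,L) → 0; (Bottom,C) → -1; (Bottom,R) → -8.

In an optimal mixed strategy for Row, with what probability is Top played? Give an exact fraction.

1/3

Row minima: Top → -8, Bottom → -8; maximin = -8.
Column maxima: L → 0, C → -1, R → 6; minimax = -1.
-8 ≠ -1, so there is no saddle point; optimal play is mixed.
L is strictly dominated by C (it gives Row strictly more in every row), so Column never plays it.
On the remaining 2×2 (Top, Bottom vs C, R):
Let Row play Top with probability p. Expected payoff against C: (-8)p + (-1)(1−p) = −7p − 1; against R: 6p + (-8)(1−p) = 14p − 8.
Setting these equal: −7p − 1 = 14p − 8 ⇒ −21p = -7 ⇒ p = 1/3, and the value is (-7)·(1/3) − 1 = -10/3.
For Column: with q = P(C), equating Top's and Bottom's payoffs gives −14q + 6 = 7q − 8 ⇒ q = 2/3.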